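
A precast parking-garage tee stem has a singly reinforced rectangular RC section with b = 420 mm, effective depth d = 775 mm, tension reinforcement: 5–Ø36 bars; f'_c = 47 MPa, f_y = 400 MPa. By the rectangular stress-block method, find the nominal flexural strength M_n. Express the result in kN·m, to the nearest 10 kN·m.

M_n ≈ 1450 kN·m

A_s = 5 × 1018 = 5090 mm².
T = A_s f_y = 5090 × 400 = 2036000 N = 2036 kN.
From C = T: a = T/(0.85 f'_c b) = 2036000/(0.85 × 47 × 420) = 121.34 mm.
M_n = T(d − a/2) = 2036 kN × (775 − 60.67) mm = 1454.38 kN·m.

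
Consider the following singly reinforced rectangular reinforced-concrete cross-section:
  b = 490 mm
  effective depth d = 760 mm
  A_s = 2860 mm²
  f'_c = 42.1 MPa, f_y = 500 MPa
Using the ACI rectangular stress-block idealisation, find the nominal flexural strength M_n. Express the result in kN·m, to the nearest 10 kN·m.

M_n ≈ 1030 kN·m

T = A_s f_y = 2860 × 500 = 1430000 N = 1430 kN.
From C = T: a = T/(0.85 f'_c b) = 1430000/(0.85 × 42.1 × 490) = 81.55 mm.
M_n = T(d − a/2) = 1430 kN × (760 − 40.775) mm = 1028.49 kN·m.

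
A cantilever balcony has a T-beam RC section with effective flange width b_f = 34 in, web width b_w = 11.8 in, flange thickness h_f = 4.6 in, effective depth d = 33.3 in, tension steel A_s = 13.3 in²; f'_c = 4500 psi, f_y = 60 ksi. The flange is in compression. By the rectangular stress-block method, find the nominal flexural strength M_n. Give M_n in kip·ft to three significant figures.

M_n ≈ 1990 kip·ft

Tension: T = A_s f_y = 13.3 × 60 = 798 kips.
Try a within the flange: a = T/(0.85 f'_c b_f) = 798/(0.85 × 4.5 × 34) = 6.136 in.
a = 6.136 > h_f = 4.6 in: the block extends into the web. Split into flange-overhang and web parts.
C_f = 0.85 f'_c (b_f − b_w) h_f = 0.85 × 4.5 × (34 − 11.8) × 4.6 = 390.6 kips.
Remaining web compression depth: a_w = (T − C_f)/(0.85 f'_c b_w) = (798 − 390.6)/(0.85 × 4.5 × 11.8) = 9.026 in.
M_n = C_f(d − h_f/2) + (T − C_f)(d − a_w/2) = 390.6 × (33.3 − 2.3) + 407.4 × (33.3 − 4.513) = 12108.6 + 11727.8 = 23836.4 kip·in.
M_n = 23836.4/12 = 1986.37 kip·ft.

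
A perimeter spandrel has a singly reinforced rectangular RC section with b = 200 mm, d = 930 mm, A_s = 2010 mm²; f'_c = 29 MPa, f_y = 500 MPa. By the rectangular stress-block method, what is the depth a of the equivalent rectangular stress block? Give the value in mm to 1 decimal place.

T = A_s f_y = 2010 × 500 = 1005000 N = 1005 kN.
Setting C = 0.85 f'_c a b equal to T: a = 1005000/(0.85 × 29 × 200) = 203.9 mm.

a ≈ 203.9 mm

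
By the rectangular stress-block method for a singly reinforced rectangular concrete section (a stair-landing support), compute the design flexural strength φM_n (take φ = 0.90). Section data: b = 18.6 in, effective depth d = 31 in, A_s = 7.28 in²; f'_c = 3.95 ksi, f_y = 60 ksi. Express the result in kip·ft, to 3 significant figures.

T = A_s f_y = 7.28 × 60 = 436.8 kips.
a = T/(0.85 f'_c b) = 436.8/(0.85 × 3.95 × 18.6) = 6.994 in.
M_n = T(d − a/2) = 436.8 × (31 − 3.497) = 12013.3 kip·in = 12013.3/12 = 1001.11 kip·ft.
φM_n = 0.90 × 1001.11 = 901.00 kip·ft.

φM_n ≈ 901 kip·ft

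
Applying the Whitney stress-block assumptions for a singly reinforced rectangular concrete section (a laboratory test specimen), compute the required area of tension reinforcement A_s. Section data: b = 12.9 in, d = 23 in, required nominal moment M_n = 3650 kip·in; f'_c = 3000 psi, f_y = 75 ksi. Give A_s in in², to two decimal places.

From M_n = 0.85 f'_c a b (d − a/2):
a = d − √(d² − 2M_n/(0.85 f'_c b)) = 23 − √(23² − 2 × 3650/(0.85 × 3 × 12.9)) = 5.476 in.
A_s = 0.85 f'_c a b / f_y = 0.85 × 3 × 5.476 × 12.9 / 75 = 2.402 in².

A_s ≈ 2.40 in²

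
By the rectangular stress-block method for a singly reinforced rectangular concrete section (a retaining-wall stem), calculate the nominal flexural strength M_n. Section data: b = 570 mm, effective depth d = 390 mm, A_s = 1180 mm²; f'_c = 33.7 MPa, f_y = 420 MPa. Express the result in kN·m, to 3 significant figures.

M_n ≈ 186 kN·m

T = A_s f_y = 1180 × 420 = 495600 N = 495.6 kN.
From C = T: a = T/(0.85 f'_c b) = 495600/(0.85 × 33.7 × 570) = 30.35 mm.
M_n = T(d − a/2) = 495.6 kN × (390 − 15.175) mm = 185.76 kN·m.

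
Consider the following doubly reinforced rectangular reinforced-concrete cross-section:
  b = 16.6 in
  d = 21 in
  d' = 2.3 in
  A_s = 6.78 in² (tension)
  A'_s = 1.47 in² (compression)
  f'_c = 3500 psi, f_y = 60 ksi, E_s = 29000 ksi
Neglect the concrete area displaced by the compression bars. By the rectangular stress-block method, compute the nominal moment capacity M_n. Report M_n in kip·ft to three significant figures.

Assume both steels yield.
a = (A_s − A'_s) f_y/(0.85 f'_c b) = (6.78 − 1.47) × 60/(0.85 × 3.5 × 16.6) = 6.451 in.
c = a/β₁ = 6.451/0.85 = 7.589 in; ε'_s = 0.003(c − d')/c = 0.0021 ≥ ε_y = 0.0021, so the compression steel yields.
M_n = (A_s − A'_s) f_y (d − a/2) + A'_s f_y (d − d') = 318.6 × (21 − 3.2255) + 88.2 × (21 − 2.3) = 5663.0 + 1649.3 = 7312.3 kip·in = 7312.3/12 = 609.36 kip·ft.

M_n ≈ 609 kip·ft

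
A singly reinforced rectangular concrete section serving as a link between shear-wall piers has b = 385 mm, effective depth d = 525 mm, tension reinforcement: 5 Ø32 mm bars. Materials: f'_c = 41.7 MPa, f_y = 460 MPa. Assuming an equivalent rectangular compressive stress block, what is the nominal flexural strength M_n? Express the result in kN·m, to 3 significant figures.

M_n ≈ 846 kN·m

A_s = 5 × 804 = 4020 mm².
T = A_s f_y = 4020 × 460 = 1849200 N = 1849.2 kN.
From C = T: a = T/(0.85 f'_c b) = 1849200/(0.85 × 41.7 × 385) = 135.51 mm.
M_n = T(d − a/2) = 1849.2 kN × (525 − 67.755) mm = 845.54 kN·m.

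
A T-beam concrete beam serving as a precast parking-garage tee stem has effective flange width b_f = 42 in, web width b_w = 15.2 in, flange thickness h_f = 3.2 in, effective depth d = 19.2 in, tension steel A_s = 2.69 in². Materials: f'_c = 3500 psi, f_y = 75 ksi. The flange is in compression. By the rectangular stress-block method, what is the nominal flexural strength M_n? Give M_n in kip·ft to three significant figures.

M_n ≈ 309 kip·ft

Tension: T = A_s f_y = 2.69 × 75 = 201.75 kips.
Try a within the flange: a = T/(0.85 f'_c b_f) = 201.75/(0.85 × 3.5 × 42) = 1.615 in.
Since a = 1.615 ≤ h_f = 3.2 in, the stress block lies entirely in the flange; analyse as a rectangular beam of width b_f.
M_n = T(d − a/2) = 201.75 × (19.2 − 0.8075) = 3710.7 kip·in.
M_n = 3710.7/12 = 309.23 kip·ft.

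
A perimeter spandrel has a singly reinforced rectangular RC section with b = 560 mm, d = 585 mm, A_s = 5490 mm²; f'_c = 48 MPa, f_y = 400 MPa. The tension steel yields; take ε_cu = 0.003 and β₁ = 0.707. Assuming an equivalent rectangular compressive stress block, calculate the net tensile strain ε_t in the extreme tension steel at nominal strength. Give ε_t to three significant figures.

a = A_s f_y/(0.85 f'_c b) = 96.11 mm.
β₁ = 0.707, so c = a/β₁ = 96.11/0.707 = 135.94 mm.
From the linear strain diagram with ε_cu = 0.003: ε_t = 0.003 (d − c)/c = 0.003 × (585 − 135.94)/135.94 = 0.00991.
Since ε_t ≥ 0.005, the section is tension-controlled.

ε_t ≈ 0.00991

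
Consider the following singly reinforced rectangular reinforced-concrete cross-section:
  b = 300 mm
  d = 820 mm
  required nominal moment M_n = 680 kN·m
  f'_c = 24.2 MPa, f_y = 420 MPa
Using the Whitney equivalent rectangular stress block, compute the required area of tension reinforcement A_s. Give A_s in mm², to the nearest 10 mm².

With M_n = 0.85 f'_c a b (d − a/2), solve the quadratic for a:
a = d − √(d² − 2M_n/(0.85 f'_c b)) = 820 − √(820² − 2 × 680×10⁶/(0.85 × 24.2 × 300)) = 147.68 mm.
A_s = 0.85 f'_c a b / f_y = 0.85 × 24.2 × 147.68 × 300 / 420 = 2169.8 mm².

A_s ≈ 2170 mm²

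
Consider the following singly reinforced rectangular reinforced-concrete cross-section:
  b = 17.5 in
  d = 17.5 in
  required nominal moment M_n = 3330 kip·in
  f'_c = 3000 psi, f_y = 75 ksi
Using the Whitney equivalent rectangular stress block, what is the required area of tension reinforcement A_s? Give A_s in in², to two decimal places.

From M_n = 0.85 f'_c a b (d − a/2):
a = d − √(d² − 2M_n/(0.85 f'_c b)) = 17.5 − √(17.5² − 2 × 3330/(0.85 × 3 × 17.5)) = 4.970 in.
A_s = 0.85 f'_c a b / f_y = 0.85 × 3 × 4.970 × 17.5 / 75 = 2.957 in².

A_s ≈ 2.96 in²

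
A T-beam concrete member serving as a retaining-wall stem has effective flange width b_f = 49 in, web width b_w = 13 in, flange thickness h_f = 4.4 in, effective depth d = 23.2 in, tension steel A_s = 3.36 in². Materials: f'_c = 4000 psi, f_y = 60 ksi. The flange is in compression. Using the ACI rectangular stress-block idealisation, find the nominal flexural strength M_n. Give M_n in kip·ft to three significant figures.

Tension: T = A_s f_y = 3.36 × 60 = 201.6 kips.
Try a within the flange: a = T/(0.85 f'_c b_f) = 201.6/(0.85 × 4 × 49) = 1.210 in.
Since a = 1.210 ≤ h_f = 4.4 in, the stress block lies entirely in the flange; analyse as a rectangular beam of width b_f.
M_n = T(d − a/2) = 201.6 × (23.2 − 0.605) = 4555.2 kip·in.
M_n = 4555.2/12 = 379.60 kip·ft.

M_n ≈ 380 kip·ft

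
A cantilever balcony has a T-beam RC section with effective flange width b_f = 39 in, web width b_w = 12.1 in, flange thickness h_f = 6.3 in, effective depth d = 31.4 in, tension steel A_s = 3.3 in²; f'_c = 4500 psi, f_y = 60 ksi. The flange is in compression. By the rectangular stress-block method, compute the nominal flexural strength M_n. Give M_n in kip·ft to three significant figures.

M_n ≈ 507 kip·ft

Tension: T = A_s f_y = 3.3 × 60 = 198 kips.
Try a within the flange: a = T/(0.85 f'_c b_f) = 198/(0.85 × 4.5 × 39) = 1.327 in.
Since a = 1.327 ≤ h_f = 6.3 in, the stress block lies entirely in the flange; analyse as a rectangular beam of width b_f.
M_n = T(d − a/2) = 198 × (31.4 − 0.6635) = 6085.8 kip·in.
M_n = 6085.8/12 = 507.15 kip·ft.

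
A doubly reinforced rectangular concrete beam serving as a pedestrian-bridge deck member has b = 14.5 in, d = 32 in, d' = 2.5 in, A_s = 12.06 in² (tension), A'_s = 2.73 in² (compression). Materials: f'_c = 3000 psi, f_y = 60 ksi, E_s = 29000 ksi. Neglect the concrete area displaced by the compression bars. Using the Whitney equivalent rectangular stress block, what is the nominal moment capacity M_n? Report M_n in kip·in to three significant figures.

M_n ≈ 18500 kip·in

Assume both steels yield.
a = (A_s − A'_s) f_y/(0.85 f'_c b) = (12.06 − 2.73) × 60/(0.85 × 3 × 14.5) = 15.140 in.
c = a/β₁ = 15.140/0.85 = 17.812 in; ε'_s = 0.003(c − d')/c = 0.0026 ≥ ε_y = 0.0021, so the compression steel yields.
M_n = (A_s − A'_s) f_y (d − a/2) + A'_s f_y (d − d') = 559.8 × (32 − 7.57) + 163.8 × (32 − 2.5) = 13675.9 + 4832.1 = 18508.0 kip·in.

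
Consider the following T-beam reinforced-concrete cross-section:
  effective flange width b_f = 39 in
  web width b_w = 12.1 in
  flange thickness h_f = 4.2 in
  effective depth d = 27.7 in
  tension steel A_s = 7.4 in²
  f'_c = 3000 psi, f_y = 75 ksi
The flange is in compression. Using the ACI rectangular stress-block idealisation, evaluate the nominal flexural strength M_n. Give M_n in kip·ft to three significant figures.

M_n ≈ 1130 kip·ft

Tension: T = A_s f_y = 7.4 × 75 = 555 kips.
Try a within the flange: a = T/(0.85 f'_c b_f) = 555/(0.85 × 3 × 39) = 5.581 in.
a = 5.581 > h_f = 4.2 in: the block extends into the web. Split into flange-overhang and web parts.
C_f = 0.85 f'_c (b_f − b_w) h_f = 0.85 × 3 × (39 − 12.1) × 4.2 = 288.1 kips.
Remaining web compression depth: a_w = (T − C_f)/(0.85 f'_c b_w) = (555 − 288.1)/(0.85 × 3 × 12.1) = 8.650 in.
M_n = C_f(d − h_f/2) + (T − C_f)(d − a_w/2) = 288.1 × (27.7 − 2.1) + 266.9 × (27.7 − 4.325) = 7375.4 + 6238.8 = 13614.2 kip·in.
M_n = 13614.2/12 = 1134.52 kip·ft.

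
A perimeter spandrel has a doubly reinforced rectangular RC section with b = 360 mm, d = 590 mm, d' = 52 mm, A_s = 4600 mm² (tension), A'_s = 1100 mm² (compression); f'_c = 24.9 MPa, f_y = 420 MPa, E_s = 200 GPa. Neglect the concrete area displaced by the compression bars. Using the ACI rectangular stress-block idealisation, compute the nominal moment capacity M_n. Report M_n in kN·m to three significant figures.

M_n ≈ 974 kN·m

Assume both tension and compression steel yield.
Net tension couple steel: A_s − A'_s = 3500 mm².
a = (A_s − A'_s) f_y / (0.85 f'_c b) = 1470000/(0.85 × 24.9 × 360) = 192.93 mm.
c = a/β₁ = 192.93/0.85 = 226.98 mm; ε'_s = 0.003(c − d')/c = 0.0023 ≥ f_y/E_s = 0.0021, so compression steel does yield.
M_n = (A_s − A'_s) f_y (d − a/2) + A'_s f_y (d − d') = [1470000 × (590 − 96.465) + 462000 × (590 − 52)] × 10⁻⁶ = 725.50 + 248.56 = 974.06 kN·m.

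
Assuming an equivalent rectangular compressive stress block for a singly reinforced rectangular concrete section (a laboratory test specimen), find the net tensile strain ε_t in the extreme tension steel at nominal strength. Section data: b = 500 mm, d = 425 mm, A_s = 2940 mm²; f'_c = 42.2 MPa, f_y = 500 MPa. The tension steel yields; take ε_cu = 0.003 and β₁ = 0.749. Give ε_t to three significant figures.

a = A_s f_y/(0.85 f'_c b) = 81.96 mm.
β₁ = 0.749, so c = a/β₁ = 81.96/0.749 = 109.43 mm.
From the linear strain diagram with ε_cu = 0.003: ε_t = 0.003 (d − c)/c = 0.003 × (425 − 109.43)/109.43 = 0.00865.
Since ε_t ≥ 0.005, the section is tension-controlled.

ε_t ≈ 0.00865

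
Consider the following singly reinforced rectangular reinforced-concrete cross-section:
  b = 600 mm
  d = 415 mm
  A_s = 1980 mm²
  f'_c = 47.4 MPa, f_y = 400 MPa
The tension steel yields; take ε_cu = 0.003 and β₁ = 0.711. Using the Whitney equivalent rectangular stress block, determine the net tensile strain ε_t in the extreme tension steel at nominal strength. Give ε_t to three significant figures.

a = A_s f_y/(0.85 f'_c b) = 32.76 mm.
β₁ = 0.711, so c = a/β₁ = 32.76/0.711 = 46.08 mm.
From the linear strain diagram with ε_cu = 0.003: ε_t = 0.003 (d − c)/c = 0.003 × (415 − 46.08)/46.08 = 0.0240.
Since ε_t ≥ 0.005, the section is tension-controlled.

ε_t ≈ 0.0240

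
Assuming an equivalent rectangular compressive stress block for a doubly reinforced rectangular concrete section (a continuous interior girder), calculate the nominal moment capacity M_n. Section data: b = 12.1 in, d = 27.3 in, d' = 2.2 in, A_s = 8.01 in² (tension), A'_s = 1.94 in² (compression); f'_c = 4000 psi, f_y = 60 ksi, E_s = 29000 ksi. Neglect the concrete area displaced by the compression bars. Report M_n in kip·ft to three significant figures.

Assume both steels yield.
a = (A_s − A'_s) f_y/(0.85 f'_c b) = (8.01 − 1.94) × 60/(0.85 × 4 × 12.1) = 8.853 in.
c = a/β₁ = 8.853/0.85 = 10.415 in; ε'_s = 0.003(c − d')/c = 0.0024 ≥ ε_y = 0.0021, so the compression steel yields.
M_n = (A_s − A'_s) f_y (d − a/2) + A'_s f_y (d − d') = 364.2 × (27.3 − 4.4265) + 116.4 × (27.3 − 2.2) = 8330.5 + 2921.6 = 11252.1 kip·in = 11252.1/12 = 937.68 kip·ft.

M_n ≈ 938 kip·ft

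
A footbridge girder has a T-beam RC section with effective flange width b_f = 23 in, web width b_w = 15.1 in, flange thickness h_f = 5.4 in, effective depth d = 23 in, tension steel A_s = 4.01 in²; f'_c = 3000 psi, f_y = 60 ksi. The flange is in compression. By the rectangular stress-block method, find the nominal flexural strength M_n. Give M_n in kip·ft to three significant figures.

M_n ≈ 420 kip·ft

Tension: T = A_s f_y = 4.01 × 60 = 240.6 kips.
Try a within the flange: a = T/(0.85 f'_c b_f) = 240.6/(0.85 × 3 × 23) = 4.102 in.
Since a = 4.102 ≤ h_f = 5.4 in, the stress block lies entirely in the flange; analyse as a rectangular beam of width b_f.
M_n = T(d − a/2) = 240.6 × (23 − 2.051) = 5040.3 kip·in.
M_n = 5040.3/12 = 420.03 kip·ft.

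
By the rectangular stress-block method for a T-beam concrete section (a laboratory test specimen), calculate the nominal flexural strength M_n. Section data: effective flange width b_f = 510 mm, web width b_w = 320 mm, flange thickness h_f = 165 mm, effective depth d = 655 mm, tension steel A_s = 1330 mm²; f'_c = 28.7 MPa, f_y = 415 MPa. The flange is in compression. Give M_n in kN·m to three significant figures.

M_n ≈ 349 kN·m

Tension: T = A_s f_y = 1330 × 415 = 551950 N.
Try a within the flange: a = T/(0.85 f'_c b_f) = 551950/(0.85 × 28.7 × 510) = 44.36 mm.
Since a = 44.36 ≤ h_f = 165 mm, the stress block lies entirely in the flange; analyse as a rectangular beam of width b_f.
M_n = T(d − a/2) = 551950 × (655 − 22.18) = 349.28 × 10⁶ N·mm.
M_n = 349.28 kN·m.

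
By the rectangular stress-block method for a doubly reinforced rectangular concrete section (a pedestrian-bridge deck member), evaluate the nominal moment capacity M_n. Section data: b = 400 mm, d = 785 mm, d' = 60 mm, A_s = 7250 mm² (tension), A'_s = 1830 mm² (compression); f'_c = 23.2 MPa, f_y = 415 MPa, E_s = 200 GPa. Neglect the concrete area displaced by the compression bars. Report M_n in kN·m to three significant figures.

Assume both tension and compression steel yield.
Net tension couple steel: A_s − A'_s = 5420 mm².
a = (A_s − A'_s) f_y / (0.85 f'_c b) = 2249300/(0.85 × 23.2 × 400) = 285.15 mm.
c = a/β₁ = 285.15/0.85 = 335.47 mm; ε'_s = 0.003(c − d')/c = 0.0025 ≥ f_y/E_s = 0.0021, so compression steel does yield.
M_n = (A_s − A'_s) f_y (d − a/2) + A'_s f_y (d − d') = [2249300 × (785 − 142.575) + 759450 × (785 − 60)] × 10⁻⁶ = 1445.01 + 550.60 = 1995.61 kN·m.

M_n ≈ 2000 kN·m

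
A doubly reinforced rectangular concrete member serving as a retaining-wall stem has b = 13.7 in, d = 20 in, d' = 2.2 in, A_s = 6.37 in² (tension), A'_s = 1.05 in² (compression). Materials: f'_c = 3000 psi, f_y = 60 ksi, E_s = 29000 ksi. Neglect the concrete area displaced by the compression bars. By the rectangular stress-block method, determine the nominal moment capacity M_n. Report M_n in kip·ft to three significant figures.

Assume both steels yield.
a = (A_s − A'_s) f_y/(0.85 f'_c b) = (6.37 − 1.05) × 60/(0.85 × 3 × 13.7) = 9.137 in.
c = a/β₁ = 9.137/0.85 = 10.749 in; ε'_s = 0.003(c − d')/c = 0.0024 ≥ ε_y = 0.0021, so the compression steel yields.
M_n = (A_s − A'_s) f_y (d − a/2) + A'_s f_y (d − d') = 319.2 × (20 − 4.5685) + 63 × (20 − 2.2) = 4925.7 + 1121.4 = 6047.1 kip·in = 6047.1/12 = 503.93 kip·ft.

M_n ≈ 504 kip·ft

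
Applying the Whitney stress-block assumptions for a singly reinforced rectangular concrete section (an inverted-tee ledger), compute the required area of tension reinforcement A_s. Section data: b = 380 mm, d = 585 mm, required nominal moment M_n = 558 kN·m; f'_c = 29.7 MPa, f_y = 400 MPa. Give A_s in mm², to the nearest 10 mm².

With M_n = 0.85 f'_c a b (d − a/2), solve the quadratic for a:
a = d − √(d² − 2M_n/(0.85 f'_c b)) = 585 − √(585² − 2 × 558×10⁶/(0.85 × 29.7 × 380)) = 109.72 mm.
A_s = 0.85 f'_c a b / f_y = 0.85 × 29.7 × 109.72 × 380 / 400 = 2631.4 mm².

A_s ≈ 2630 mm²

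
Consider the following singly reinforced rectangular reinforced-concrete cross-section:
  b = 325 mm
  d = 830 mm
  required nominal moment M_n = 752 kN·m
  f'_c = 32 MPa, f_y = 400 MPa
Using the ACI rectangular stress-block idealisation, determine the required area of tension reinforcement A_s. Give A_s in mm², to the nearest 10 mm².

A_s ≈ 2430 mm²

With M_n = 0.85 f'_c a b (d − a/2), solve the quadratic for a:
a = d − √(d² − 2M_n/(0.85 f'_c b)) = 830 − √(830² − 2 × 752×10⁶/(0.85 × 32 × 325)) = 109.75 mm.
A_s = 0.85 f'_c a b / f_y = 0.85 × 32 × 109.75 × 325 / 400 = 2425.5 mm².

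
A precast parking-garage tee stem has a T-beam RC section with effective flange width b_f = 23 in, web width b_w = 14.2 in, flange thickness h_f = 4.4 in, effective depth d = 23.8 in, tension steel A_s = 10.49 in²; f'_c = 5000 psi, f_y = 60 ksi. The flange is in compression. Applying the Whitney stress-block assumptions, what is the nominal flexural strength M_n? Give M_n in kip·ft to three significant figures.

M_n ≈ 1070 kip·ft

Tension: T = A_s f_y = 10.49 × 60 = 629.4 kips.
Try a within the flange: a = T/(0.85 f'_c b_f) = 629.4/(0.85 × 5 × 23) = 6.439 in.
a = 6.439 > h_f = 4.4 in: the block extends into the web. Split into flange-overhang and web parts.
C_f = 0.85 f'_c (b_f − b_w) h_f = 0.85 × 5 × (23 − 14.2) × 4.4 = 164.6 kips.
Remaining web compression depth: a_w = (T − C_f)/(0.85 f'_c b_w) = (629.4 − 164.6)/(0.85 × 5 × 14.2) = 7.702 in.
M_n = C_f(d − h_f/2) + (T − C_f)(d − a_w/2) = 164.6 × (23.8 − 2.2) + 464.8 × (23.8 − 3.851) = 3555.4 + 9272.3 = 12827.7 kip·in.
M_n = 12827.7/12 = 1068.98 kip·ft.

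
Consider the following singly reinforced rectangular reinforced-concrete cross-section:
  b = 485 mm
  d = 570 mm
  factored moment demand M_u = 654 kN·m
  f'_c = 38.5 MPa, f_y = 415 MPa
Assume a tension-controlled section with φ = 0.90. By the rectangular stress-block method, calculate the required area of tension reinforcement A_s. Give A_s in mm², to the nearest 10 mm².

A_s ≈ 3330 mm²

M_n = M_u/φ = 654/0.90 = 726.667 kN·m.
With M_n = 0.85 f'_c a b (d − a/2), solve the quadratic for a:
a = d − √(d² − 2M_n/(0.85 f'_c b)) = 570 − √(570² − 2 × 726.667×10⁶/(0.85 × 38.5 × 485)) = 86.96 mm.
A_s = 0.85 f'_c a b / f_y = 0.85 × 38.5 × 86.96 × 485 / 415 = 3325.8 mm².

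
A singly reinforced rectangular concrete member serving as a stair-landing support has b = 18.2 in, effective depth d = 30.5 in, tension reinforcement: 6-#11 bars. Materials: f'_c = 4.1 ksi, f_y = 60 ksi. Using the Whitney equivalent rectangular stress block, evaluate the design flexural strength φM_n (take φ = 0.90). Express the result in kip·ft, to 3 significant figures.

φM_n ≈ 1100 kip·ft

A_s = 6 × 1.56 = 9.36 in².
T = A_s f_y = 9.36 × 60 = 561.6 kips.
a = T/(0.85 f'_c b) = 561.6/(0.85 × 4.1 × 18.2) = 8.854 in.
M_n = T(d − a/2) = 561.6 × (30.5 − 4.427) = 14642.6 kip·in = 14642.6/12 = 1220.22 kip·ft.
φM_n = 0.90 × 1220.22 = 1098.20 kip·ft.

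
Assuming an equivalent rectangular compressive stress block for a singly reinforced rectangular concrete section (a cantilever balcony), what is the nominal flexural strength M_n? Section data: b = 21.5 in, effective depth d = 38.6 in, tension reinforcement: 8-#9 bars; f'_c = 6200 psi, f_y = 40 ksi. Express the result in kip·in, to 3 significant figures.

A_s = 8 × 1 = 8 in².
T = A_s f_y = 8 × 40 = 320 kips.
a = T/(0.85 f'_c b) = 320/(0.85 × 6.2 × 21.5) = 2.824 in.
M_n = T(d − a/2) = 320 × (38.6 − 1.412) = 11900.2 kip·in.

M_n ≈ 11900 kip·in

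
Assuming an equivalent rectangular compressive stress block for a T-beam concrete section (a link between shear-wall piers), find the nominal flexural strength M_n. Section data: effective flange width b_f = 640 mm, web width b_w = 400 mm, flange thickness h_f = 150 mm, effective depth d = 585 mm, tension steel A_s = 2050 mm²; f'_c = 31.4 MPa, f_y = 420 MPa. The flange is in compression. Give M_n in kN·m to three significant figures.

M_n ≈ 482 kN·m

Tension: T = A_s f_y = 2050 × 420 = 861000 N.
Try a within the flange: a = T/(0.85 f'_c b_f) = 861000/(0.85 × 31.4 × 640) = 50.41 mm.
Since a = 50.41 ≤ h_f = 150 mm, the stress block lies entirely in the flange; analyse as a rectangular beam of width b_f.
M_n = T(d − a/2) = 861000 × (585 − 25.205) = 481.98 × 10⁶ N·mm.
M_n = 481.98 kN·m.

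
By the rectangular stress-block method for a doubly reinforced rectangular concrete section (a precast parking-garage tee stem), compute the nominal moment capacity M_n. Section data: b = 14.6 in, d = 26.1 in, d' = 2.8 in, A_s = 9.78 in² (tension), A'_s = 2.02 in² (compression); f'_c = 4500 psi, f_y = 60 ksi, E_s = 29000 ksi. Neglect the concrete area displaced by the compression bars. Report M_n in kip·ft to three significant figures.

Assume both steels yield.
a = (A_s − A'_s) f_y/(0.85 f'_c b) = (9.78 − 2.02) × 60/(0.85 × 4.5 × 14.6) = 8.337 in.
c = a/β₁ = 8.337/0.825 = 10.105 in; ε'_s = 0.003(c − d')/c = 0.0022 ≥ ε_y = 0.0021, so the compression steel yields.
M_n = (A_s − A'_s) f_y (d − a/2) + A'_s f_y (d − d') = 465.6 × (26.1 − 4.1685) + 121.2 × (26.1 − 2.8) = 10211.3 + 2824.0 = 13035.3 kip·in = 13035.3/12 = 1086.28 kip·ft.

M_n ≈ 1090 kip·ft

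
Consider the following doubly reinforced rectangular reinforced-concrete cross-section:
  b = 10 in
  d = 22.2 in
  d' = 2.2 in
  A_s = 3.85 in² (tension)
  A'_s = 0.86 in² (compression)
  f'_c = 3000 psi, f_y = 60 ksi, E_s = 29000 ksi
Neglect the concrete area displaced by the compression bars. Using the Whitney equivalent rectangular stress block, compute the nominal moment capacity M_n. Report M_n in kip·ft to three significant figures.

Assume both steels yield.
a = (A_s − A'_s) f_y/(0.85 f'_c b) = (3.85 − 0.86) × 60/(0.85 × 3 × 10) = 7.035 in.
c = a/β₁ = 7.035/0.85 = 8.276 in; ε'_s = 0.003(c − d')/c = 0.0022 ≥ ε_y = 0.0021, so the compression steel yields.
M_n = (A_s − A'_s) f_y (d − a/2) + A'_s f_y (d − d') = 179.4 × (22.2 − 3.5175) + 51.6 × (22.2 − 2.2) = 3351.6 + 1032.0 = 4383.6 kip·in = 4383.6/12 = 365.30 kip·ft.

M_n ≈ 365 kip·ft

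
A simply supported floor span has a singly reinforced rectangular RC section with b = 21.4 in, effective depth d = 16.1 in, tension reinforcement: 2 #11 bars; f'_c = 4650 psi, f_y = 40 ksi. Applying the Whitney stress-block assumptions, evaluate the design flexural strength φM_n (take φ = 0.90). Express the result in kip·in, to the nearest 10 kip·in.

A_s = 2 × 1.56 = 3.12 in².
T = A_s f_y = 3.12 × 40 = 124.8 kips.
a = T/(0.85 f'_c b) = 124.8/(0.85 × 4.65 × 21.4) = 1.475 in.
M_n = T(d − a/2) = 124.8 × (16.1 − 0.7375) = 1917.2 kip·in.
φM_n = 0.90 × 1917.2 = 1725.5 kip·in.

φM_n ≈ 1730 kip·in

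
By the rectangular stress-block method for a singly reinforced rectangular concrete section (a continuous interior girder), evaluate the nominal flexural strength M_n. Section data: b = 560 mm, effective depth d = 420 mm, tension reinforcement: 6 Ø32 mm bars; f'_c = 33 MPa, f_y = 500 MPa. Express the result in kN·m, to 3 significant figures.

A_s = 6 × 804 = 4824 mm².
T = A_s f_y = 4824 × 500 = 2412000 N = 2412 kN.
From C = T: a = T/(0.85 f'_c b) = 2412000/(0.85 × 33 × 560) = 153.55 mm.
M_n = T(d − a/2) = 2412 kN × (420 − 76.775) mm = 827.86 kN·m.

M_n ≈ 828 kN·m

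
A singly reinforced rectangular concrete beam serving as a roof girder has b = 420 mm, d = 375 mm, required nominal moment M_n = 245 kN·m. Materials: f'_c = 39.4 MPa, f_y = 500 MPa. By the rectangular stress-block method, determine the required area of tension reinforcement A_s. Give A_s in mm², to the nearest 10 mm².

With M_n = 0.85 f'_c a b (d − a/2), solve the quadratic for a:
a = d − √(d² − 2M_n/(0.85 f'_c b)) = 375 − √(375² − 2 × 245×10⁶/(0.85 × 39.4 × 420)) = 49.75 mm.
A_s = 0.85 f'_c a b / f_y = 0.85 × 39.4 × 49.75 × 420 / 500 = 1399.5 mm².

A_s ≈ 1400 mm²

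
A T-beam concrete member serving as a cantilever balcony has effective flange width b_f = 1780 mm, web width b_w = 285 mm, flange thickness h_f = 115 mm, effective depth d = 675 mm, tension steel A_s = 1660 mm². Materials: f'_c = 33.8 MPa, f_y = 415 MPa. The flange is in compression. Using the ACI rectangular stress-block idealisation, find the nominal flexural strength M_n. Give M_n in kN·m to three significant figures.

Tension: T = A_s f_y = 1660 × 415 = 688900 N.
Try a within the flange: a = T/(0.85 f'_c b_f) = 688900/(0.85 × 33.8 × 1780) = 13.47 mm.
Since a = 13.47 ≤ h_f = 115 mm, the stress block lies entirely in the flange; analyse as a rectangular beam of width b_f.
M_n = T(d − a/2) = 688900 × (675 − 6.735) = 460.37 × 10⁶ N·mm.
M_n = 460.37 kN·m.

M_n ≈ 460 kN·m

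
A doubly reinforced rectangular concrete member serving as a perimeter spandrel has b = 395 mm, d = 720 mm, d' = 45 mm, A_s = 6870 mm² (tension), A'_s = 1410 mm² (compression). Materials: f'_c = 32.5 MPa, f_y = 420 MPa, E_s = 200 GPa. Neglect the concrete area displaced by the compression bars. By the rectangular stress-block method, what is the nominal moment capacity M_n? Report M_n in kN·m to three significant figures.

Assume both tension and compression steel yield.
Net tension couple steel: A_s − A'_s = 5460 mm².
a = (A_s − A'_s) f_y / (0.85 f'_c b) = 2293200/(0.85 × 32.5 × 395) = 210.16 mm.
c = a/β₁ = 210.16/0.818 = 256.92 mm; ε'_s = 0.003(c − d')/c = 0.0025 ≥ f_y/E_s = 0.0021, so compression steel does yield.
M_n = (A_s − A'_s) f_y (d − a/2) + A'_s f_y (d − d') = [2293200 × (720 − 105.08) + 592200 × (720 − 45)] × 10⁻⁶ = 1410.13 + 399.74 = 1809.87 kN·m.

M_n ≈ 1810 kN·m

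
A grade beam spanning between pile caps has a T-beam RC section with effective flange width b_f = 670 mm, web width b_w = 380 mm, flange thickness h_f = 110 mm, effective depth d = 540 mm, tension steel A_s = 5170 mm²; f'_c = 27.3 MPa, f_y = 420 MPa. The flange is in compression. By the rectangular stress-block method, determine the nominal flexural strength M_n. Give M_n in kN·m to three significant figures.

M_n ≈ 1020 kN·m

Tension: T = A_s f_y = 5170 × 420 = 2171400 N.
Try a within the flange: a = T/(0.85 f'_c b_f) = 2171400/(0.85 × 27.3 × 670) = 139.66 mm.
a = 139.66 > h_f = 110 mm: the block extends into the web. Split into flange-overhang and web parts.
C_f = 0.85 f'_c (b_f − b_w) h_f = 0.85 × 27.3 × (670 − 380) × 110 = 740240 N.
Remaining web compression depth: a_w = (T − C_f)/(0.85 f'_c b_w) = (2171400 − 740240)/(0.85 × 27.3 × 380) = 162.30 mm.
M_n = C_f(d − h_f/2) + (T − C_f)(d − a_w/2) = 740240 × (540 − 55) + 1431160 × (540 − 81.15) = 359.02 + 656.69 = 1015.71 × 10⁶ N·mm.
M_n = 1015.71 kN·m.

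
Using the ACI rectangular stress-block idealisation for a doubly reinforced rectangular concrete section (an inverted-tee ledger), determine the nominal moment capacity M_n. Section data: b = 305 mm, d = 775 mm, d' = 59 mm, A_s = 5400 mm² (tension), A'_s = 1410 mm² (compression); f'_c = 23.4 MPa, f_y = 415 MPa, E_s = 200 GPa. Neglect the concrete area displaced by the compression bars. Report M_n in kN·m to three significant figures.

M_n ≈ 1480 kN·m

Assume both tension and compression steel yield.
Net tension couple steel: A_s − A'_s = 3990 mm².
a = (A_s − A'_s) f_y / (0.85 f'_c b) = 1655850/(0.85 × 23.4 × 305) = 272.95 mm.
c = a/β₁ = 272.95/0.85 = 321.12 mm; ε'_s = 0.003(c − d')/c = 0.0024 ≥ f_y/E_s = 0.0021, so compression steel does yield.
M_n = (A_s − A'_s) f_y (d − a/2) + A'_s f_y (d − d') = [1655850 × (775 − 136.475) + 585150 × (775 − 59)] × 10⁻⁶ = 1057.30 + 418.97 = 1476.27 kN·m.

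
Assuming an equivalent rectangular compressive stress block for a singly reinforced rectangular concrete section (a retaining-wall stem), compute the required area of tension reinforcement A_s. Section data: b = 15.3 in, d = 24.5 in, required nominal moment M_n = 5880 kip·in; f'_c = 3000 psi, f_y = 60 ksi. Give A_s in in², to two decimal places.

From M_n = 0.85 f'_c a b (d − a/2):
a = d − √(d² − 2M_n/(0.85 f'_c b)) = 24.5 − √(24.5² − 2 × 5880/(0.85 × 3 × 15.3)) = 7.213 in.
A_s = 0.85 f'_c a b / f_y = 0.85 × 3 × 7.213 × 15.3 / 60 = 4.690 in².

A_s ≈ 4.69 in²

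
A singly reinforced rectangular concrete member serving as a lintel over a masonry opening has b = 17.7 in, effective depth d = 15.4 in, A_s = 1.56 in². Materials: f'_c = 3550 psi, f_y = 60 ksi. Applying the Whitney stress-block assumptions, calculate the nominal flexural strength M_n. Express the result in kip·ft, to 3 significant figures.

M_n ≈ 113 kip·ft

T = A_s f_y = 1.56 × 60 = 93.6 kips.
a = T/(0.85 f'_c b) = 93.6/(0.85 × 3.55 × 17.7) = 1.752 in.
M_n = T(d − a/2) = 93.6 × (15.4 − 0.876) = 1359.4 kip·in = 1359.4/12 = 113.28 kip·ft.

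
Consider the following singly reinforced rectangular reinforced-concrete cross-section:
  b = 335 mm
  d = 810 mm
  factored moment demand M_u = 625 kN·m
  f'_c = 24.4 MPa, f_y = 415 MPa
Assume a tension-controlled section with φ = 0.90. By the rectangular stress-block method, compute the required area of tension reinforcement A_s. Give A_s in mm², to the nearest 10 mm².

A_s ≈ 2250 mm²

M_n = M_u/φ = 625/0.90 = 694.444 kN·m.
With M_n = 0.85 f'_c a b (d − a/2), solve the quadratic for a:
a = d − √(d² − 2M_n/(0.85 f'_c b)) = 810 − √(810² − 2 × 694.444×10⁶/(0.85 × 24.4 × 335)) = 134.57 mm.
A_s = 0.85 f'_c a b / f_y = 0.85 × 24.4 × 134.57 × 335 / 415 = 2253.0 mm².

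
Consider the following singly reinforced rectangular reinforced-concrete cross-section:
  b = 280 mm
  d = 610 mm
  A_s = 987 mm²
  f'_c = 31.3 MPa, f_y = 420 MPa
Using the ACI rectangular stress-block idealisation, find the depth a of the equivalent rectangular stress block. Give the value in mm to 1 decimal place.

T = A_s f_y = 987 × 420 = 414540 N = 414.54 kN.
Setting C = 0.85 f'_c a b equal to T: a = 414540/(0.85 × 31.3 × 280) = 55.6 mm.

a ≈ 55.6 mm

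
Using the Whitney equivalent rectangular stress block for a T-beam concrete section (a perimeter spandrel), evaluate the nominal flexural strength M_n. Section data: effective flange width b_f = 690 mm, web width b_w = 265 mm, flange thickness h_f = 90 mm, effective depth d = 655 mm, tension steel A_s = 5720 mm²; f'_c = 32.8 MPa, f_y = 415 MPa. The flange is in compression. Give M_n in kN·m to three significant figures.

M_n ≈ 1390 kN·m

Tension: T = A_s f_y = 5720 × 415 = 2373800 N.
Try a within the flange: a = T/(0.85 f'_c b_f) = 2373800/(0.85 × 32.8 × 690) = 123.40 mm.
a = 123.40 > h_f = 90 mm: the block extends into the web. Split into flange-overhang and web parts.
C_f = 0.85 f'_c (b_f − b_w) h_f = 0.85 × 32.8 × (690 − 265) × 90 = 1066410 N.
Remaining web compression depth: a_w = (T − C_f)/(0.85 f'_c b_w) = (2373800 − 1066410)/(0.85 × 32.8 × 265) = 176.96 mm.
M_n = C_f(d − h_f/2) + (T − C_f)(d − a_w/2) = 1066410 × (655 − 45) + 1307390 × (655 − 88.48) = 650.51 + 740.66 = 1391.17 × 10⁶ N·mm.
M_n = 1391.17 kN·m.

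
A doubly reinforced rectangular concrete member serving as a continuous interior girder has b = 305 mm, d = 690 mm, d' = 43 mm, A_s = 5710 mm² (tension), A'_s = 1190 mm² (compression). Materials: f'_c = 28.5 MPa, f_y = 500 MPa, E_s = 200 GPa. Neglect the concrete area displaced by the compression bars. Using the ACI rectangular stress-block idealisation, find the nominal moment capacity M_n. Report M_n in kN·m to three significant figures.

Assume both tension and compression steel yield.
Net tension couple steel: A_s − A'_s = 4520 mm².
a = (A_s − A'_s) f_y / (0.85 f'_c b) = 2260000/(0.85 × 28.5 × 305) = 305.88 mm.
c = a/β₁ = 305.88/0.846 = 361.56 mm; ε'_s = 0.003(c − d')/c = 0.0026 ≥ f_y/E_s = 0.0025, so compression steel does yield.
M_n = (A_s − A'_s) f_y (d − a/2) + A'_s f_y (d − d') = [2260000 × (690 − 152.94) + 595000 × (690 − 43)] × 10⁻⁶ = 1213.76 + 384.97 = 1598.73 kN·m.

M_n ≈ 1600 kN·m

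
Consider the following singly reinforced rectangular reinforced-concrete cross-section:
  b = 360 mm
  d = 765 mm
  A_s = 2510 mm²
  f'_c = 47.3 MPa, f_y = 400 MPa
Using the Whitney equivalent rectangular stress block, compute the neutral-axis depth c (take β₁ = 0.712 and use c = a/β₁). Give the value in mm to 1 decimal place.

c ≈ 97.4 mm

T = A_s f_y = 2510 × 400 = 1004000 N = 1004 kN.
Setting C = 0.85 f'_c a b equal to T: a = 1004000/(0.85 × 47.3 × 360) = 69.367 mm.
With β₁ = 0.712, c = a/β₁ = 69.367/0.712 = 97.4 mm.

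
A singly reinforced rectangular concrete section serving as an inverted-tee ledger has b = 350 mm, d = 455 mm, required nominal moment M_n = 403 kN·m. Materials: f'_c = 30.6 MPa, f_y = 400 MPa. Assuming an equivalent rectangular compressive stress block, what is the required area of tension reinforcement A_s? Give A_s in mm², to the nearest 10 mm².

A_s ≈ 2520 mm²

With M_n = 0.85 f'_c a b (d − a/2), solve the quadratic for a:
a = d − √(d² − 2M_n/(0.85 f'_c b)) = 455 − √(455² − 2 × 403×10⁶/(0.85 × 30.6 × 350)) = 110.78 mm.
A_s = 0.85 f'_c a b / f_y = 0.85 × 30.6 × 110.78 × 350 / 400 = 2521.2 mm².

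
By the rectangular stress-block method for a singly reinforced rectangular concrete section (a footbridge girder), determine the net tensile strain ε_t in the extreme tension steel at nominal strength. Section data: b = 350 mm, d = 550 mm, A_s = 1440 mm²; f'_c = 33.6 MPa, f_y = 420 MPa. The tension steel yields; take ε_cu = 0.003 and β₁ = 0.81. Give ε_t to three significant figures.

a = A_s f_y/(0.85 f'_c b) = 60.50 mm.
β₁ = 0.81, so c = a/β₁ = 60.50/0.81 = 74.69 mm.
From the linear strain diagram with ε_cu = 0.003: ε_t = 0.003 (d − c)/c = 0.003 × (550 − 74.69)/74.69 = 0.0191.
Since ε_t ≥ 0.005, the section is tension-controlled.

ε_t ≈ 0.0191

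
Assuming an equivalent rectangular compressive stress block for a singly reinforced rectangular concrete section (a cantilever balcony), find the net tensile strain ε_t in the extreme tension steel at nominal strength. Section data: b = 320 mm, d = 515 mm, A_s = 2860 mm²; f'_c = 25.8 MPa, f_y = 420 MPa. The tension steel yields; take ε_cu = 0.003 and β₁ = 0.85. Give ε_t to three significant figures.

ε_t ≈ 0.00467

a = A_s f_y/(0.85 f'_c b) = 171.17 mm.
β₁ = 0.85, so c = a/β₁ = 171.17/0.85 = 201.38 mm.
From the linear strain diagram with ε_cu = 0.003: ε_t = 0.003 (d − c)/c = 0.003 × (515 − 201.38)/201.38 = 0.00467.
ε_t is between 0.004 and 0.005 — transition zone.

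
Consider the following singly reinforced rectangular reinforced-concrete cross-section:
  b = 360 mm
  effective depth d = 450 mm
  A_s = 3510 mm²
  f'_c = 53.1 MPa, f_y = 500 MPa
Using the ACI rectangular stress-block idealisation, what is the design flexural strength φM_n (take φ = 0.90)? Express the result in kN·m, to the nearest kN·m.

φM_n ≈ 625 kN·m

T = A_s f_y = 3510 × 500 = 1755000 N = 1755 kN.
From C = T: a = T/(0.85 f'_c b) = 1755000/(0.85 × 53.1 × 360) = 108.01 mm.
M_n = T(d − a/2) = 1755 kN × (450 − 54.005) mm = 694.97 kN·m.
φM_n = 0.90 × 694.97 = 625.47 kN·m.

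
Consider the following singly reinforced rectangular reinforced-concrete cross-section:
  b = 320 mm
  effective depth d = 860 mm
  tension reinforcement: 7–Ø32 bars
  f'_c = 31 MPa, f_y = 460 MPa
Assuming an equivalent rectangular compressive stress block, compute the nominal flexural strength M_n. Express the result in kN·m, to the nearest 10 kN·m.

M_n ≈ 1830 kN·m

A_s = 7 × 804 = 5628 mm².
T = A_s f_y = 5628 × 460 = 2588880 N = 2588.88 kN.
From C = T: a = T/(0.85 f'_c b) = 2588880/(0.85 × 31 × 320) = 307.03 mm.
M_n = T(d − a/2) = 2588.88 kN × (860 − 153.515) mm = 1829.00 kN·m.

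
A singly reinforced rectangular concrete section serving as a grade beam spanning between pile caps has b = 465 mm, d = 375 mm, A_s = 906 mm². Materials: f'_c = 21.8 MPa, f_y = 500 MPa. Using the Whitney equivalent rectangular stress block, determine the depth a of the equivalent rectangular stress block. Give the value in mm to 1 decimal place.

a ≈ 52.6 mm

T = A_s f_y = 906 × 500 = 453000 N = 453 kN.
Setting C = 0.85 f'_c a b equal to T: a = 453000/(0.85 × 21.8 × 465) = 52.6 mm.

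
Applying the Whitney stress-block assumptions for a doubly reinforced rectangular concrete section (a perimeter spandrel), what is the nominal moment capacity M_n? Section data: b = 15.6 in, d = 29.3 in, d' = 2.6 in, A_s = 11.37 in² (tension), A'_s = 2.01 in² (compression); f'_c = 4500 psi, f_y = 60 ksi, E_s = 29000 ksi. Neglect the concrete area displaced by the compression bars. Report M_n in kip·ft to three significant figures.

Assume both steels yield.
a = (A_s − A'_s) f_y/(0.85 f'_c b) = (11.37 − 2.01) × 60/(0.85 × 4.5 × 15.6) = 9.412 in.
c = a/β₁ = 9.412/0.825 = 11.408 in; ε'_s = 0.003(c − d')/c = 0.0023 ≥ ε_y = 0.0021, so the compression steel yields.
M_n = (A_s − A'_s) f_y (d − a/2) + A'_s f_y (d − d') = 561.6 × (29.3 − 4.706) + 120.6 × (29.3 − 2.6) = 13812.0 + 3220.0 = 17032.0 kip·in = 17032.0/12 = 1419.33 kip·ft.

M_n ≈ 1420 kip·ft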